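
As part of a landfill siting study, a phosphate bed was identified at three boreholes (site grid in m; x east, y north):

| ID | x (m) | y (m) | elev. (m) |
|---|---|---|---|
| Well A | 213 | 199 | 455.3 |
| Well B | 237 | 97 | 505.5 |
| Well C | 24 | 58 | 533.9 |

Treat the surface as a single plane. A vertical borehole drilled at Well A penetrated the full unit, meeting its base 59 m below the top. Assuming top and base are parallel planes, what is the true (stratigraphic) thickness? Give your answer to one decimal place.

Let the plane be z = a·x + b·y + c.
Well B−Well A: 24a − 102b = 50.2;  Well C−Well A: −189a − 141b = 78.6.
Solving gives a = −0.04144, b = −0.50191.
|∇z| = √(a²+b²) = 0.50361, so dip δ = arctan(0.50361) = 26.73°.
True thickness = vertical thickness × cos δ = 59 × cos 26.73° = 52.7 m.

52.7 m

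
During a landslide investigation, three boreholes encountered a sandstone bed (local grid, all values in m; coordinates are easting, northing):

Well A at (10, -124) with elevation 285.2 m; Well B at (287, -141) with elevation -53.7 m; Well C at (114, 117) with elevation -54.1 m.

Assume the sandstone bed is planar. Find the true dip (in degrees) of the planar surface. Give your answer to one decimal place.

57.0°

Let the plane be z = a·easting + b·northing + c.
Well B−Well A: 277a − 17b = −338.9;  Well C−Well A: 104a + 241b = −339.3.
Solving gives a = −1.27607, b = −0.85721.
Gradient magnitude |∇z| = √(a² + b²) = √(1.62837 + 0.73481) = 1.53726.
True dip = arctan(1.53726) = 57.0°, dipping toward NE (azimuth ≈ 056°).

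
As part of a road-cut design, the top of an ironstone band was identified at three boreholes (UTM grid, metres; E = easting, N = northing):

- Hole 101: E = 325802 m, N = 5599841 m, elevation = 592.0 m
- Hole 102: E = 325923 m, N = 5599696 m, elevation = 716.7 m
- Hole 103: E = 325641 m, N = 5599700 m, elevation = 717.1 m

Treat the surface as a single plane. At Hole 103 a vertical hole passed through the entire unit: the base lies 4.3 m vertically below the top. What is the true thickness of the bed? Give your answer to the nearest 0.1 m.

3.2 m

Let the plane be z = a·E + b·N + c.
Hole 102−Hole 101: 121a − 145b = 124.7;  Hole 103−Hole 101: −161a − 141b = 125.1.
Solving gives a = −0.01378, b = −0.87150.
|∇z| = √(a²+b²) = 0.87161, so dip δ = arctan(0.87161) = 41.08°.
True thickness = vertical thickness × cos δ = 4.3 × cos 41.08° = 3.2 m.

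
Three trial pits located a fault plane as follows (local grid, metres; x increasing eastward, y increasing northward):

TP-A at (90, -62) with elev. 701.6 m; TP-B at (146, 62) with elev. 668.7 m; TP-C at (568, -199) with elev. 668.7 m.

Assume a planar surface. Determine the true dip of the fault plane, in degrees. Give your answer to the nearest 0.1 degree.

Let the plane be z = a·x + b·y + c.
TP-B−TP-A: 56a + 124b = −32.9;  TP-C−TP-A: 478a − 137b = −32.9.
Solving gives a = −0.12827, b = −0.20739.
Gradient magnitude |∇z| = √(a² + b²) = √(0.01645 + 0.04301) = 0.24386.
True dip = arctan(0.24386) = 13.7°, dipping toward NNE (azimuth ≈ 032°).

13.7°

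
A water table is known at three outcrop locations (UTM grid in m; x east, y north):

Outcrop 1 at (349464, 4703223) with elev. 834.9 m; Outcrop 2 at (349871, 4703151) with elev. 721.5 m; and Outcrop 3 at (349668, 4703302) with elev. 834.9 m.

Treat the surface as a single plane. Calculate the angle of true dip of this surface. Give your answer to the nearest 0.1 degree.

Two edge vectors: Outcrop 1→Outcrop 2 = (407, -72, -113.4), Outcrop 1→Outcrop 3 = (204, 79, 0).
Normal n = (Outcrop 1→Outcrop 2) × (Outcrop 1→Outcrop 3) = (8958.6, -23133.6, 46841).
So ∂z/∂x = −n_x/n_z = −0.19126 and ∂z/∂y = −n_y/n_z = 0.49388.
Gradient magnitude |∇z| = √(a² + b²) = √(0.03658 + 0.24391) = 0.52961.
True dip = arctan(0.52961) = 27.9°, dipping toward SSE (azimuth ≈ 159°).

27.9°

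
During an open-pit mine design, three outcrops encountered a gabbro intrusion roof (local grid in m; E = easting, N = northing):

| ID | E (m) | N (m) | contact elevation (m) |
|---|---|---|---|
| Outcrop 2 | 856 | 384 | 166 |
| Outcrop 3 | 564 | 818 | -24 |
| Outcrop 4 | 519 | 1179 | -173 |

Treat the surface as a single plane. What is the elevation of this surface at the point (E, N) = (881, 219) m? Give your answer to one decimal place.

234.3 m

Two edge vectors: Outcrop 2→Outcrop 3 = (-292, 434, -190), Outcrop 2→Outcrop 4 = (-337, 795, -339).
Normal n = (Outcrop 2→Outcrop 3) × (Outcrop 2→Outcrop 4) = (3924, -34958, -85882).
So ∂z/∂E = −n_x/n_z = 0.045691 and ∂z/∂N = −n_y/n_z = −0.407047.
Intercept c from Outcrop 2: 166 − 39.11 + 156.31 = 283.19.
At (881, 219): z = 40.3 − 89.1 + 283.19 = 234.3 m.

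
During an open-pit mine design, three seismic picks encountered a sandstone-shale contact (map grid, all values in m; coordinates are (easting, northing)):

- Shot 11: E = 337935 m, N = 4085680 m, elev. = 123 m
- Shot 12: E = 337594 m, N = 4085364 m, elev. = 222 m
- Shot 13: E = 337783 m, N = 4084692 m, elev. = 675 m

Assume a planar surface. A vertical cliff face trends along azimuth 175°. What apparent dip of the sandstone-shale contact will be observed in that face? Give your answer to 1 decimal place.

31.8°

Let the plane be z = a·E + b·N + c.
Shot 12−Shot 11: −341a − 316b = 99;  Shot 13−Shot 11: −152a − 988b = 552.
Solving gives a = 0.26523, b = −0.59951.
Unit vector along 175° is (sin 175°, cos 175°) = (0.0872, -0.9962).
Slope in that direction = a·(0.0872) + b·(-0.9962) = 0.62035.
Apparent dip = arctan|0.62035| = 31.8° (true dip is 33.2°, so apparent ≤ true as expected).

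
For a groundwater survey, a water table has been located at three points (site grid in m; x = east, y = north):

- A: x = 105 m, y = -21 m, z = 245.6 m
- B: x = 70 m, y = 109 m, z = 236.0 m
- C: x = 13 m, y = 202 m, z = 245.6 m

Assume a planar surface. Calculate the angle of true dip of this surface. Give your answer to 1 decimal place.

29.1°

Let the plane be z = a·x + b·y + c.
B−A: −35a + 130b = −9.6;  C−A: −92a + 223b = 0.
Solving gives a = −0.51523, b = −0.21256.
Gradient magnitude |∇z| = √(a² + b²) = √(0.26547 + 0.04518) = 0.55736.
True dip = arctan(0.55736) = 29.1°, dipping toward ENE (azimuth ≈ 068°).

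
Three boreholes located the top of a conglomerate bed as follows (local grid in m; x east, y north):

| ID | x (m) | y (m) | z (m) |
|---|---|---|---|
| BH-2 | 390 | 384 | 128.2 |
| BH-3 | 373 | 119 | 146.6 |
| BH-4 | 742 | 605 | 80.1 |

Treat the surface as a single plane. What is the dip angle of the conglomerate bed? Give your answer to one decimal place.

Let the plane be z = a·x + b·y + c.
BH-3−BH-2: −17a − 265b = 18.4;  BH-4−BH-2: 352a + 221b = −48.1.
Solving gives a = −0.09696, b = −0.06321.
Gradient magnitude |∇z| = √(a² + b²) = √(0.00940 + 0.00400) = 0.11575.
True dip = arctan(0.11575) = 6.6°, dipping toward ENE (azimuth ≈ 057°).

6.6°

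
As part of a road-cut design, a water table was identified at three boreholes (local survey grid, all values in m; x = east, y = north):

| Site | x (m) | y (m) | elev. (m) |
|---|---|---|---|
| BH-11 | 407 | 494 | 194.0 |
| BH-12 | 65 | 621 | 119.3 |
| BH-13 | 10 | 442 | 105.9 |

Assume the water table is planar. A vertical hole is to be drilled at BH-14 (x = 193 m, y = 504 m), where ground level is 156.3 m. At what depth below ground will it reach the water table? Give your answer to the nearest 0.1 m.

9.5 m

Let the plane be z = a·x + b·y + c.
BH-12−BH-11: −342a + 127b = −74.7;  BH-13−BH-11: −397a − 52b = −88.1.
Solving gives a = 0.22100, b = 0.00695.
Then c = 194 − a·407 − b·494 = 100.62.
At (193, 504): z_contact = 42.65 + 3.50 + 100.62 = 146.77 m.
Depth below ground = 156.3 − 146.77 = 9.5 m.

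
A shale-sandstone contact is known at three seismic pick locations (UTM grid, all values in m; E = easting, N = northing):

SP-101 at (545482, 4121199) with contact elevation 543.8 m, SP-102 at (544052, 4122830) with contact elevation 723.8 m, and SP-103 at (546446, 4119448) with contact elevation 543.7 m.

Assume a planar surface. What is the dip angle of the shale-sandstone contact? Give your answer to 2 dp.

21.10°

Let the plane be z = a·E + b·N + c.
SP-102−SP-101: −1430a + 1631b = 180;  SP-103−SP-101: 964a − 1751b = −0.1.
Solving gives a = −0.33813, b = −0.18610.
Gradient magnitude |∇z| = √(a² + b²) = √(0.11433 + 0.03463) = 0.38596.
True dip = arctan(0.38596) = 21.10°, dipping toward ENE (azimuth ≈ 061°).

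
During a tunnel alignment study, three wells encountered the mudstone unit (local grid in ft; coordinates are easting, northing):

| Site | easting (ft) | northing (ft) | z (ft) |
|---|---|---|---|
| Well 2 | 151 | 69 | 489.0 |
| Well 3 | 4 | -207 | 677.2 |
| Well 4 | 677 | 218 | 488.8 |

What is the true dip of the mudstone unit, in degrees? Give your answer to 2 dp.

Two edge vectors: Well 2→Well 3 = (-147, -276, 188.2), Well 2→Well 4 = (526, 149, -0.2).
Normal n = (Well 2→Well 3) × (Well 2→Well 4) = (-27986.6, 98963.8, 123273).
So ∂z/∂easting = −n_x/n_z = 0.22703 and ∂z/∂northing = −n_y/n_z = −0.80280.
Gradient magnitude |∇z| = √(a² + b²) = √(0.05154 + 0.64449) = 0.83429.
True dip = arctan(0.83429) = 39.84°, dipping toward NNW (azimuth ≈ 344°).

39.84°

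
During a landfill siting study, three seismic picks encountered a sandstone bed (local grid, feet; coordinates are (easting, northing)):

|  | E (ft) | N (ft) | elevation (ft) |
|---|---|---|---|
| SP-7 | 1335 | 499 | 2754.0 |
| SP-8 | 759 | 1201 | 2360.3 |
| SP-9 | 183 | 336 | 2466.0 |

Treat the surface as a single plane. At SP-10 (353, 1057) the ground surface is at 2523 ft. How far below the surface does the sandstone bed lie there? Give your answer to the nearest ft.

237 ft

Let the plane be z = a·E + b·N + c.
SP-8−SP-7: −576a + 702b = −393.7;  SP-9−SP-7: −1152a − 163b = −288.
Solving gives a = 0.29509, b = −0.31870.
Then c = 2754 − a·1335 − b·499 = 2519.08.
At (353, 1057): z_contact = 104.2 − 336.9 + 2519.08 = 2286.4 ft.
Depth below ground = 2523 − 2286.4 = 237 ft.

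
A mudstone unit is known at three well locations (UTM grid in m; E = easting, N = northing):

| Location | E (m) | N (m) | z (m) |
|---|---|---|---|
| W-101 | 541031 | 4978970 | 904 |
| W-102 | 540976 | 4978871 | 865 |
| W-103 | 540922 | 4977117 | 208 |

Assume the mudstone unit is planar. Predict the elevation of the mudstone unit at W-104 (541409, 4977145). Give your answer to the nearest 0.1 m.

Let the plane be z = a·E + b·N + c.
W-102−W-101: −55a − 99b = −39;  W-103−W-101: −109a − 1853b = −696.
Solving gives a = 0.036905755, b = 0.373436197.
Then c = 904 − a·541031 − b·4978970 = −1878390.78.
At (541409, 4977145): z = 19981.1 + 1858646.1 − 1878390.78 = 236.4 m.

236.4 m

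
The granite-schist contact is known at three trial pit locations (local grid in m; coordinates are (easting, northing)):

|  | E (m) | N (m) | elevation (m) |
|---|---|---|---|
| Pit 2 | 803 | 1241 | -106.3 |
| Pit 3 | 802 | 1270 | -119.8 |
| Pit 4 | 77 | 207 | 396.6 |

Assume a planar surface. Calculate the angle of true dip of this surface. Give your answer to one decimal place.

25.0°

Two edge vectors: Pit 2→Pit 3 = (-1, 29, -13.5), Pit 2→Pit 4 = (-726, -1034, 502.9).
Normal n = (Pit 2→Pit 3) × (Pit 2→Pit 4) = (625.1, 10303.9, 22088).
So ∂z/∂E = −n_x/n_z = −0.02830 and ∂z/∂N = −n_y/n_z = −0.46649.
Gradient magnitude |∇z| = √(a² + b²) = √(0.00080 + 0.21762) = 0.46735.
True dip = arctan(0.46735) = 25.0°, dipping toward N (azimuth ≈ 003°).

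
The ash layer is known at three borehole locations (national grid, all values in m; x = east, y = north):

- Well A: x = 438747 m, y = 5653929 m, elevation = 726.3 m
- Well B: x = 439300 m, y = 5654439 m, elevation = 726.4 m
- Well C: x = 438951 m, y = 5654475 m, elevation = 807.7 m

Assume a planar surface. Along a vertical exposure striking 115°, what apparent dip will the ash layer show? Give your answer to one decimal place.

16.0°

Two edge vectors: Well A→Well B = (553, 510, 0.1), Well A→Well C = (204, 546, 81.4).
Normal n = (Well A→Well B) × (Well A→Well C) = (41459.4, -44993.8, 197898).
So ∂z/∂x = −n_x/n_z = −0.20950 and ∂z/∂y = −n_y/n_z = 0.22736.
Unit vector along 115° is (sin 115°, cos 115°) = (0.9063, -0.4226).
Slope in that direction = a·(0.9063) + b·(-0.4226) = −0.28596.
Apparent dip = arctan|0.28596| = 16.0° (true dip is 17.2°, so apparent ≤ true as expected).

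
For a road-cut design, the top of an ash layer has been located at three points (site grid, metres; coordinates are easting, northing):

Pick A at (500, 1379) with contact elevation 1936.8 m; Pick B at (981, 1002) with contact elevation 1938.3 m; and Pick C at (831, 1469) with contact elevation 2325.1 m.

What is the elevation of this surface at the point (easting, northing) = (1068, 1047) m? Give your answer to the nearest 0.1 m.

Let the plane be z = a·easting + b·northing + c.
Pick B−Pick A: 481a − 377b = 1.5;  Pick C−Pick A: 331a + 90b = 388.3.
Solving gives a = 0.871768, b = 1.108277.
Then c = 1936.8 − a·500 − b·1379 = −27.40.
At (1068, 1047): z = 931.0 + 1160.4 − 27.40 = 2064.0 m.

2064.0 m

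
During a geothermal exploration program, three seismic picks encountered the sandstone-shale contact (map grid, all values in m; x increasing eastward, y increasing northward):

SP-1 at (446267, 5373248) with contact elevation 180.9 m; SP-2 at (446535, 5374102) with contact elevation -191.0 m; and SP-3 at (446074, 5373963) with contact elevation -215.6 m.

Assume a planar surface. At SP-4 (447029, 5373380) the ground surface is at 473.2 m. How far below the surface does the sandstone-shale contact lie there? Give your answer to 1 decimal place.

202.8 m

Let the plane be z = a·x + b·y + c.
SP-2−SP-1: 268a + 854b = −371.9;  SP-3−SP-1: −193a + 715b = −396.5.
Solving gives a = 0.203967265, b = −0.499488556.
Then c = 180.9 − a·446267 − b·5373248 = 2593032.93.
At (447029, 5373380): z_contact = 91179.28 − 2683941.82 + 2593032.93 = 270.39 m.
Depth below ground = 473.2 − 270.39 = 202.8 m.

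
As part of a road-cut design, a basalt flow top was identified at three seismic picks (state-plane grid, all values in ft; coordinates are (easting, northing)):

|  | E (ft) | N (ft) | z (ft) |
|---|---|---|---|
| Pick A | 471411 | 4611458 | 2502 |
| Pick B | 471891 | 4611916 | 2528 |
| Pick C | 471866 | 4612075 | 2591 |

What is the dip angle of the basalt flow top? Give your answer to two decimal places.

Two edge vectors: Pick A→Pick B = (480, 458, 26), Pick A→Pick C = (455, 617, 89).
Normal n = (Pick A→Pick B) × (Pick A→Pick C) = (24720, -30890, 87770).
So ∂z/∂E = −n_x/n_z = −0.28165 and ∂z/∂N = −n_y/n_z = 0.35194.
Gradient magnitude |∇z| = √(a² + b²) = √(0.07932 + 0.12386) = 0.45076.
True dip = arctan(0.45076) = 24.26°, dipping toward SE (azimuth ≈ 141°).

24.26°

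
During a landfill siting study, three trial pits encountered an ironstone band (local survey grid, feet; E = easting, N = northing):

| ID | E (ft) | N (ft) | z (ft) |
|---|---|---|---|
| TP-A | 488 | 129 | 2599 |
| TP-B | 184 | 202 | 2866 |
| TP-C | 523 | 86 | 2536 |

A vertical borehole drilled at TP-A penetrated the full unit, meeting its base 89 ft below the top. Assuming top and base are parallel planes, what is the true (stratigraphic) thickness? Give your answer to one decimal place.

Two edge vectors: TP-A→TP-B = (-304, 73, 267), TP-A→TP-C = (35, -43, -63).
Normal n = (TP-A→TP-B) × (TP-A→TP-C) = (6882, -9807, 10517).
So ∂z/∂E = −n_x/n_z = −0.65437 and ∂z/∂N = −n_y/n_z = 0.93249.
|∇z| = √(a²+b²) = 1.13918, so dip δ = arctan(1.13918) = 48.72°.
True thickness = vertical thickness × cos δ = 89 × cos 48.72° = 58.7 ft.

58.7 ft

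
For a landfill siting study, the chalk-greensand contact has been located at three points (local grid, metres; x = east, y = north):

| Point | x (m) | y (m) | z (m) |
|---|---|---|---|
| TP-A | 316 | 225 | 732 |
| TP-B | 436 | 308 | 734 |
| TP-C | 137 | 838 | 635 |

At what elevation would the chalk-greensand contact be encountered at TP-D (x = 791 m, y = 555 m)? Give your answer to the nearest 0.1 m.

Let the plane be z = a·x + b·y + c.
TP-B−TP-A: 120a + 83b = 2;  TP-C−TP-A: −179a + 613b = −97.
Solving gives a = 0.10492, b = −0.12760.
Then c = 732 − a·316 − b·225 = 727.55.
At (791, 555): z = 83.0 − 70.8 + 727.55 = 739.7 m.

739.7 m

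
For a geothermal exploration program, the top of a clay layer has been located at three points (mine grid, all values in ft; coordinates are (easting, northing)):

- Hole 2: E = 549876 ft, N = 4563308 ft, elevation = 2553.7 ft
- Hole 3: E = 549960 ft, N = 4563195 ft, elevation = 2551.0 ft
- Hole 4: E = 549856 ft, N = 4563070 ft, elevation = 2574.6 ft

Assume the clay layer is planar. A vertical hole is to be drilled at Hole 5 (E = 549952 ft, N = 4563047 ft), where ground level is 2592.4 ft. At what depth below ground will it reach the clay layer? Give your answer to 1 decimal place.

Two edge vectors: Hole 2→Hole 3 = (84, -113, -2.7), Hole 2→Hole 4 = (-20, -238, 20.9).
Normal n = (Hole 2→Hole 3) × (Hole 2→Hole 4) = (-3004.3, -1701.6, -22252).
So ∂z/∂E = −n_x/n_z = −0.135012583 and ∂z/∂N = −n_y/n_z = −0.076469531.
Intercept c from Hole 2: 2553.7 + 74240.18 + 348954.02 = 425747.90.
At (549952, 4563047): z_contact = −74250.44 − 348934.06 + 425747.90 = 2563.40 ft.
Depth below ground = 2592.4 − 2563.40 = 29.0 ft.

29.0 ft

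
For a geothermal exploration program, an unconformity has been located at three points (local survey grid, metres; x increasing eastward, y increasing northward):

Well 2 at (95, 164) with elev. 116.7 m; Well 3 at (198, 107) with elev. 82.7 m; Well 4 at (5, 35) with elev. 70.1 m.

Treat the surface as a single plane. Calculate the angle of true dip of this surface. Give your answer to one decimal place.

23.6°

Let the plane be z = a·x + b·y + c.
Well 3−Well 2: 103a − 57b = −34;  Well 4−Well 2: −90a − 129b = −46.6.
Solving gives a = −0.09392, b = 0.42677.
Gradient magnitude |∇z| = √(a² + b²) = √(0.00882 + 0.18213) = 0.43698.
True dip = arctan(0.43698) = 23.6°, dipping toward SSE (azimuth ≈ 168°).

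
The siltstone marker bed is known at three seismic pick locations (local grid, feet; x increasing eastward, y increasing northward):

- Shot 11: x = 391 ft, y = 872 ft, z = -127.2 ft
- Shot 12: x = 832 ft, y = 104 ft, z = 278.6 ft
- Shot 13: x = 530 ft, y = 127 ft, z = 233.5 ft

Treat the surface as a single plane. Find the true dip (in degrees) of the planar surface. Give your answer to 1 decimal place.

Let the plane be z = a·x + b·y + c.
Shot 12−Shot 11: 441a − 768b = 405.8;  Shot 13−Shot 11: 139a − 745b = 360.7.
Solving gives a = 0.11409, b = −0.46288.
Gradient magnitude |∇z| = √(a² + b²) = √(0.01302 + 0.21425) = 0.47673.
True dip = arctan(0.47673) = 25.5°, dipping toward NNW (azimuth ≈ 346°).

25.5°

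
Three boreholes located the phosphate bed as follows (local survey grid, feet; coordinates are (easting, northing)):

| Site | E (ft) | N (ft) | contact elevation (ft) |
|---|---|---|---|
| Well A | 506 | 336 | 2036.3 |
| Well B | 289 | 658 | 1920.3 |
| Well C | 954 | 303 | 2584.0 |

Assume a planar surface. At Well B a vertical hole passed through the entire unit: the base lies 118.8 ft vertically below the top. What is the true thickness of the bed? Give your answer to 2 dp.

70.72 ft

Let the plane be z = a·E + b·N + c.
Well B−Well A: −217a + 322b = −116;  Well C−Well A: 448a − 33b = 547.7.
Solving gives a = 1.25848, b = 0.48786.
|∇z| = √(a²+b²) = 1.34973, so dip δ = arctan(1.34973) = 53.47°.
True thickness = vertical thickness × cos δ = 118.8 × cos 53.47° = 70.72 ft.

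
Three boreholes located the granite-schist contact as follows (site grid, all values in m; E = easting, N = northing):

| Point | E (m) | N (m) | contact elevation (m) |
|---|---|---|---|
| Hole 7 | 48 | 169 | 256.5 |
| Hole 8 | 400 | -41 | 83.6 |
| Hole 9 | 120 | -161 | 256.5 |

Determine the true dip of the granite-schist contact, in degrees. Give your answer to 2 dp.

Two edge vectors: Hole 7→Hole 8 = (352, -210, -172.9), Hole 7→Hole 9 = (72, -330, 0).
Normal n = (Hole 7→Hole 8) × (Hole 7→Hole 9) = (-57057, -12448.8, -101040).
So ∂z/∂E = −n_x/n_z = −0.56470 and ∂z/∂N = −n_y/n_z = −0.12321.
Gradient magnitude |∇z| = √(a² + b²) = √(0.31888 + 0.01518) = 0.57798.
True dip = arctan(0.57798) = 30.03°, dipping toward ENE (azimuth ≈ 078°).

30.03°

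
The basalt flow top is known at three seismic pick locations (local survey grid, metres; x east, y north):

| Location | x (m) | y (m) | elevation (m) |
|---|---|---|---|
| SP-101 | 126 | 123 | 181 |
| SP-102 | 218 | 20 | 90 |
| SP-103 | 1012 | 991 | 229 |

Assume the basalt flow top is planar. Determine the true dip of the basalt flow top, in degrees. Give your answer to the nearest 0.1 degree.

33.4°

Two edge vectors: SP-101→SP-102 = (92, -103, -91), SP-101→SP-103 = (886, 868, 48).
Normal n = (SP-101→SP-102) × (SP-101→SP-103) = (74044, -85042, 171114).
So ∂z/∂x = −n_x/n_z = −0.43272 and ∂z/∂y = −n_y/n_z = 0.49699.
Gradient magnitude |∇z| = √(a² + b²) = √(0.18724 + 0.24700) = 0.65897.
True dip = arctan(0.65897) = 33.4°, dipping toward SE (azimuth ≈ 139°).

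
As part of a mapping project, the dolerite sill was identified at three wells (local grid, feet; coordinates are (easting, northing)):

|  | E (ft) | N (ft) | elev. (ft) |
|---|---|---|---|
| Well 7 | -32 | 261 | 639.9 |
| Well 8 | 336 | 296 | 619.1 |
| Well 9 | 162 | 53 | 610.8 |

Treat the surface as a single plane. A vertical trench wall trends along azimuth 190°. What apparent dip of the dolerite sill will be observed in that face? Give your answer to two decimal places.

Let the plane be z = a·E + b·N + c.
Well 8−Well 7: 368a + 35b = −20.8;  Well 9−Well 7: 194a − 208b = −29.1.
Solving gives a = −0.06414, b = 0.08008.
Unit vector along 190° is (sin 190°, cos 190°) = (-0.1736, -0.9848).
Slope in that direction = a·(-0.1736) + b·(-0.9848) = −0.06773.
Apparent dip = arctan|0.06773| = 3.87° (true dip is 5.9°, so apparent ≤ true as expected).

3.87°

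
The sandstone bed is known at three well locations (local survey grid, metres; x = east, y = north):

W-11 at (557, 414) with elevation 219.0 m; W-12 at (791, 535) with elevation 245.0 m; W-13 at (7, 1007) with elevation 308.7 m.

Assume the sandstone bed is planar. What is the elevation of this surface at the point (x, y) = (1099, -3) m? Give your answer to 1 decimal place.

159.4 m

Two edge vectors: W-11→W-12 = (234, 121, 26), W-11→W-13 = (-550, 593, 89.7).
Normal n = (W-11→W-12) × (W-11→W-13) = (-4564.3, -35289.8, 205312).
So ∂z/∂x = −n_x/n_z = 0.022231 and ∂z/∂y = −n_y/n_z = 0.171884.
Intercept c from W-11: 219 − 12.38 − 71.16 = 135.46.
At (1099, -3): z = 24.4 − 0.5 + 135.46 = 159.4 m.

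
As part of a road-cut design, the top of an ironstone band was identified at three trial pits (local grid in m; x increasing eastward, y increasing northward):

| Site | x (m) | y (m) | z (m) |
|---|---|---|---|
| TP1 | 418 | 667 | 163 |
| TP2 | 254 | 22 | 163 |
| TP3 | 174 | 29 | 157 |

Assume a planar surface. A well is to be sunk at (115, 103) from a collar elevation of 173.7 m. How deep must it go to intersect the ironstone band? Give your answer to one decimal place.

22.4 m

Two edge vectors: TP1→TP2 = (-164, -645, 0), TP1→TP3 = (-244, -638, -6).
Normal n = (TP1→TP2) × (TP1→TP3) = (3870, -984, -52748).
So ∂z/∂x = −n_x/n_z = 0.07337 and ∂z/∂y = −n_y/n_z = −0.01865.
Intercept c from TP1: 163 − 30.67 + 12.44 = 144.78.
At (115, 103): z_contact = 8.44 − 1.92 + 144.78 = 151.29 m.
Depth below ground = 173.7 − 151.29 = 22.4 m.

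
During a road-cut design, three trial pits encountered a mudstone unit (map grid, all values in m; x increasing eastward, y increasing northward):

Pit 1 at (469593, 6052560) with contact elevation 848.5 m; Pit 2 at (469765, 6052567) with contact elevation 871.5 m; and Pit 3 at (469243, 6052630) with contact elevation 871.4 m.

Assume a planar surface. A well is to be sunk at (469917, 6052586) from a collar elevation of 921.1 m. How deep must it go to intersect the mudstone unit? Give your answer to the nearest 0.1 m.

Two edge vectors: Pit 1→Pit 2 = (172, 7, 23), Pit 1→Pit 3 = (-350, 70, 22.9).
Normal n = (Pit 1→Pit 2) × (Pit 1→Pit 3) = (-1449.7, -11988.8, 14490).
So ∂z/∂x = −n_x/n_z = 0.100048309 and ∂z/∂y = −n_y/n_z = 0.827384403.
Intercept c from Pit 1: 848.5 − 46981.99 − 5007793.74 = −5053927.23.
At (469917, 6052586): z_contact = 47014.40 + 5007815.25 − 5053927.23 = 902.43 m.
Depth below ground = 921.1 − 902.43 = 18.7 m.

18.7 m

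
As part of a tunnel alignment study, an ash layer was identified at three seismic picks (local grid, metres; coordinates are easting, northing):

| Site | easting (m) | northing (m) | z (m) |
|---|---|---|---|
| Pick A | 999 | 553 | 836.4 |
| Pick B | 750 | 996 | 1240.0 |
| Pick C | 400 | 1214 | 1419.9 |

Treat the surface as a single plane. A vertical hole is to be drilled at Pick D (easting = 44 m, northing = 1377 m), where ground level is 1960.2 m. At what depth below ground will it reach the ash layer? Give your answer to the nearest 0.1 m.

413.5 m

Two edge vectors: Pick A→Pick B = (-249, 443, 403.6), Pick A→Pick C = (-599, 661, 583.5).
Normal n = (Pick A→Pick B) × (Pick A→Pick C) = (-8289.1, -96464.9, 100768).
So ∂z/∂easting = −n_x/n_z = 0.082259 and ∂z/∂northing = −n_y/n_z = 0.957297.
Intercept c from Pick A: 836.4 − 82.18 − 529.39 = 224.84.
At (44, 1377): z_contact = 3.62 + 1318.20 + 224.84 = 1546.66 m.
Depth below ground = 1960.2 − 1546.66 = 413.5 m.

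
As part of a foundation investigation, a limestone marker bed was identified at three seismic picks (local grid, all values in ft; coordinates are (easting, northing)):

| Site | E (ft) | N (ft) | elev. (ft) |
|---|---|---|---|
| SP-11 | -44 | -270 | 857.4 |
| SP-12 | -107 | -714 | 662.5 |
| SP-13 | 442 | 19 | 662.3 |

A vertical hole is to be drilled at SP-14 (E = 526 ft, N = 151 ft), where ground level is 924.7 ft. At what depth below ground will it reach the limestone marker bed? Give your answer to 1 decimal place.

251.7 ft

Let the plane be z = a·E + b·N + c.
SP-12−SP-11: −63a − 444b = −194.9;  SP-13−SP-11: 486a + 289b = −195.1.
Solving gives a = −0.72352, b = 0.54163.
Then c = 857.4 − a·-44 − b·-270 = 971.80.
At (526, 151): z_contact = −380.57 + 81.79 + 971.80 = 673.02 ft.
Depth below ground = 924.7 − 673.02 = 251.7 ft.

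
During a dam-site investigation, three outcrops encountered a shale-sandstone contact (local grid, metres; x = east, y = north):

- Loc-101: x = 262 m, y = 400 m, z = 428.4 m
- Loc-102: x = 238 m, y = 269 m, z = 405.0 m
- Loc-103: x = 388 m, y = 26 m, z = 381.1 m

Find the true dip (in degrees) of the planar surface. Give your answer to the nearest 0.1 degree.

Two edge vectors: Loc-101→Loc-102 = (-24, -131, -23.4), Loc-101→Loc-103 = (126, -374, -47.3).
Normal n = (Loc-101→Loc-102) × (Loc-101→Loc-103) = (-2555.3, -4083.6, 25482).
So ∂z/∂x = −n_x/n_z = 0.10028 and ∂z/∂y = −n_y/n_z = 0.16025.
Gradient magnitude |∇z| = √(a² + b²) = √(0.01006 + 0.02568) = 0.18904.
True dip = arctan(0.18904) = 10.7°, dipping toward SSW (azimuth ≈ 212°).

10.7°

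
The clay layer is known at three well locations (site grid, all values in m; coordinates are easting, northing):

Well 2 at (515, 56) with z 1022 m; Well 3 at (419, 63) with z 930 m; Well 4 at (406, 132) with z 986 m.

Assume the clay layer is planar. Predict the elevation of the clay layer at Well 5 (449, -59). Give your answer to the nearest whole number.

Two edge vectors: Well 2→Well 3 = (-96, 7, -92), Well 2→Well 4 = (-109, 76, -36).
Normal n = (Well 2→Well 3) × (Well 2→Well 4) = (6740, 6572, -6533).
So ∂z/∂easting = −n_x/n_z = 1.03169 and ∂z/∂northing = −n_y/n_z = 1.00597.
Intercept c from Well 2: 1022 − 531.32 − 56.33 = 434.35.
At (449, -59): z = 463.2 − 59.4 + 434.35 = 838.2 m.

838 m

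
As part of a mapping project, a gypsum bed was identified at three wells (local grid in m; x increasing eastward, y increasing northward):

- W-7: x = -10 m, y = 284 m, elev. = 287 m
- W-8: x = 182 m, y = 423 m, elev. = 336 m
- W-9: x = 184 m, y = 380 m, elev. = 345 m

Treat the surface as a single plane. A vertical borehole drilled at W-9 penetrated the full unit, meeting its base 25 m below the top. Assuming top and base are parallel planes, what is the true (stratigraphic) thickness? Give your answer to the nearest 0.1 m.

Two edge vectors: W-7→W-8 = (192, 139, 49), W-7→W-9 = (194, 96, 58).
Normal n = (W-7→W-8) × (W-7→W-9) = (3358, -1630, -8534).
So ∂z/∂x = −n_x/n_z = 0.39348 and ∂z/∂y = −n_y/n_z = −0.19100.
|∇z| = √(a²+b²) = 0.43739, so dip δ = arctan(0.43739) = 23.62°.
True thickness = vertical thickness × cos δ = 25 × cos 23.62° = 22.9 m.

22.9 m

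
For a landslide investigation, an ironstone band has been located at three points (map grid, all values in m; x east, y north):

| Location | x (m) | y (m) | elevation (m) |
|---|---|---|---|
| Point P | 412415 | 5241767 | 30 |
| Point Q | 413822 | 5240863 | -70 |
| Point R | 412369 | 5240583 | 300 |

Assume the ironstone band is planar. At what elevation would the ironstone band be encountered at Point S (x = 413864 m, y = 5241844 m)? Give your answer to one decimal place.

Two edge vectors: Point P→Point Q = (1407, -904, -100), Point P→Point R = (-46, -1184, 270).
Normal n = (Point P→Point Q) × (Point P→Point R) = (-362480, -375290, -1707472).
So ∂z/∂x = −n_x/n_z = −0.212290450 and ∂z/∂y = −n_y/n_z = −0.219792770.
Intercept c from Point P: 30 + 87551.77 + 1152102.49 = 1239684.25.
At (413864, 5241844): z = −87859.4 − 1152119.4 + 1239684.25 = -294.5 m.

-294.5 m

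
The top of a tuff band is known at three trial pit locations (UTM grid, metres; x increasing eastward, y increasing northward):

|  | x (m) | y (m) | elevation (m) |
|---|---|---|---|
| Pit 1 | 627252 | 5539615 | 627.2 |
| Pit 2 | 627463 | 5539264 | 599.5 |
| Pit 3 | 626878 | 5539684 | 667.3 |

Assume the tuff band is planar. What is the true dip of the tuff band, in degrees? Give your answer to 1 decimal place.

Let the plane be z = a·x + b·y + c.
Pit 2−Pit 1: 211a − 351b = −27.7;  Pit 3−Pit 1: −374a + 69b = 40.1.
Solving gives a = −0.10422, b = 0.01627.
Gradient magnitude |∇z| = √(a² + b²) = √(0.01086 + 0.00026) = 0.10548.
True dip = arctan(0.10548) = 6.0°, dipping toward E (azimuth ≈ 099°).

6.0°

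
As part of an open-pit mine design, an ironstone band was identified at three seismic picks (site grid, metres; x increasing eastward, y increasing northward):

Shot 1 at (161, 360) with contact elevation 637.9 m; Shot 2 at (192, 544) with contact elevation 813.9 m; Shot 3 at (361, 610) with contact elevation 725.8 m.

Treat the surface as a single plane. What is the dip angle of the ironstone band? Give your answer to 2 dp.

Two edge vectors: Shot 1→Shot 2 = (31, 184, 176), Shot 1→Shot 3 = (200, 250, 87.9).
Normal n = (Shot 1→Shot 2) × (Shot 1→Shot 3) = (-27826.4, 32475.1, -29050).
So ∂z/∂x = −n_x/n_z = −0.95788 and ∂z/∂y = −n_y/n_z = 1.11790.
Gradient magnitude |∇z| = √(a² + b²) = √(0.91753 + 1.24971) = 1.47216.
True dip = arctan(1.47216) = 55.81°, dipping toward SE (azimuth ≈ 139°).

55.81°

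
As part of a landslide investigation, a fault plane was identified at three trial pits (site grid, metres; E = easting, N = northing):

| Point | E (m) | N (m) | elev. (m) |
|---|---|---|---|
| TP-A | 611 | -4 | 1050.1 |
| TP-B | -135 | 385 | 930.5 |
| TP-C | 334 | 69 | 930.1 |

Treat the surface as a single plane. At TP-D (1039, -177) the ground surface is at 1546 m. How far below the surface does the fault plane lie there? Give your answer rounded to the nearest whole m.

Let the plane be z = a·E + b·N + c.
TP-B−TP-A: −746a + 389b = −119.6;  TP-C−TP-A: −277a + 73b = −120.
Solving gives a = 0.71206, b = 1.05809.
Then c = 1050.1 − a·611 − b·-4 = 619.26.
At (1039, -177): z_contact = 739.8 − 187.3 + 619.26 = 1171.8 m.
Depth below ground = 1546 − 1171.8 = 374 m.

374 m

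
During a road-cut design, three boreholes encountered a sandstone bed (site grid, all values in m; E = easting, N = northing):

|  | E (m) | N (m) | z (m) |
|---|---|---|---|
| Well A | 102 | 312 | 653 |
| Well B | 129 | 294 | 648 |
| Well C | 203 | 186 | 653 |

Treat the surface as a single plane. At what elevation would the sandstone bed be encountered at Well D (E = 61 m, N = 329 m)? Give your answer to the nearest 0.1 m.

663.9 m

Two edge vectors: Well A→Well B = (27, -18, -5), Well A→Well C = (101, -126, 0).
Normal n = (Well A→Well B) × (Well A→Well C) = (-630, -505, -1584).
So ∂z/∂E = −n_x/n_z = −0.39773 and ∂z/∂N = −n_y/n_z = −0.31881.
Intercept c from Well A: 653 + 40.57 + 99.47 = 793.04.
At (61, 329): z = −24.3 − 104.9 + 793.04 = 663.9 m.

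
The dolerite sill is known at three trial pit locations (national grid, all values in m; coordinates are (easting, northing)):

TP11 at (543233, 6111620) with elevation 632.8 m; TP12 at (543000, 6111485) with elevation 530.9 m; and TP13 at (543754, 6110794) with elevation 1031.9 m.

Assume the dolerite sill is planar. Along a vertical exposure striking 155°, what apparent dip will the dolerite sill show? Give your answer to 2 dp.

Two edge vectors: TP11→TP12 = (-233, -135, -101.9), TP11→TP13 = (521, -826, 399.1).
Normal n = (TP11→TP12) × (TP11→TP13) = (-138047.9, 39900.4, 262793).
So ∂z/∂E = −n_x/n_z = 0.52531 and ∂z/∂N = −n_y/n_z = −0.15183.
Unit vector along 155° is (sin 155°, cos 155°) = (0.4226, -0.9063).
Slope in that direction = a·(0.4226) + b·(-0.9063) = 0.35961.
Apparent dip = arctan|0.35961| = 19.78° (true dip is 28.7°, so apparent ≤ true as expected).

19.78°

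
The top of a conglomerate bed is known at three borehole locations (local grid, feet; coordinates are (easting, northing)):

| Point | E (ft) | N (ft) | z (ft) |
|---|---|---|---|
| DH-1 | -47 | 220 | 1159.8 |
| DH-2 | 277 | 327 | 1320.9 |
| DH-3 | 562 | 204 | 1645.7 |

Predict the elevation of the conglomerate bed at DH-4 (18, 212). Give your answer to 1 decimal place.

Two edge vectors: DH-1→DH-2 = (324, 107, 161.1), DH-1→DH-3 = (609, -16, 485.9).
Normal n = (DH-1→DH-2) × (DH-1→DH-3) = (54568.9, -59321.7, -70347).
So ∂z/∂E = −n_x/n_z = 0.77571 and ∂z/∂N = −n_y/n_z = −0.84327.
Intercept c from DH-1: 1159.8 + 36.46 + 185.52 = 1381.78.
At (18, 212): z = 14.0 − 178.8 + 1381.78 = 1217.0 ft.

1217.0 ft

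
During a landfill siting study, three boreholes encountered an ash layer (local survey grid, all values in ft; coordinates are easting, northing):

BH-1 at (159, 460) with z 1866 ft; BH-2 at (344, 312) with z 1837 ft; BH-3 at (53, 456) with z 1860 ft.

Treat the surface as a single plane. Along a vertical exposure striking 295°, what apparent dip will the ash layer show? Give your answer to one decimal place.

3.7°

Two edge vectors: BH-1→BH-2 = (185, -148, -29), BH-1→BH-3 = (-106, -4, -6).
Normal n = (BH-1→BH-2) × (BH-1→BH-3) = (772, 4184, -16428).
So ∂z/∂easting = −n_x/n_z = 0.04699 and ∂z/∂northing = −n_y/n_z = 0.25469.
Unit vector along 295° is (sin 295°, cos 295°) = (-0.9063, 0.4226).
Slope in that direction = a·(-0.9063) + b·(0.4226) = 0.06505.
Apparent dip = arctan|0.06505| = 3.7° (true dip is 14.5°, so apparent ≤ true as expected).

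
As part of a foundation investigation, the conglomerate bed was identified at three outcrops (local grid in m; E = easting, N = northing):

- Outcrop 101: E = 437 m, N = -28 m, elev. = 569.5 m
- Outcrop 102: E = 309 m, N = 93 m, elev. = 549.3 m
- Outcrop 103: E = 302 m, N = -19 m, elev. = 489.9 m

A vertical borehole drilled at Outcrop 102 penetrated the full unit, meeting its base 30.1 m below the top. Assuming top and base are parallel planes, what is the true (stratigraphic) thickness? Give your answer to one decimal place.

Two edge vectors: Outcrop 101→Outcrop 102 = (-128, 121, -20.2), Outcrop 101→Outcrop 103 = (-135, 9, -79.6).
Normal n = (Outcrop 101→Outcrop 102) × (Outcrop 101→Outcrop 103) = (-9449.8, -7461.8, 15183).
So ∂z/∂E = −n_x/n_z = 0.62239 and ∂z/∂N = −n_y/n_z = 0.49146.
|∇z| = √(a²+b²) = 0.79303, so dip δ = arctan(0.79303) = 38.42°.
True thickness = vertical thickness × cos δ = 30.1 × cos 38.42° = 23.6 m.

23.6 m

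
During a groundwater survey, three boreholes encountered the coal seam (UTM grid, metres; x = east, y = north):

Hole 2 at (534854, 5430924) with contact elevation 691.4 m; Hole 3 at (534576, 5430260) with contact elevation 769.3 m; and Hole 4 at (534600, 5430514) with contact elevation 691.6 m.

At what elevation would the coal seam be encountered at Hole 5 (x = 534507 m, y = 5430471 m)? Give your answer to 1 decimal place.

Two edge vectors: Hole 2→Hole 3 = (-278, -664, 77.9), Hole 2→Hole 4 = (-254, -410, 0.2).
Normal n = (Hole 2→Hole 3) × (Hole 2→Hole 4) = (31806.2, -19731, -54676).
So ∂z/∂x = −n_x/n_z = 0.581721413 and ∂z/∂y = −n_y/n_z = −0.360871315.
Intercept c from Hole 2: 691.4 − 311136.02 + 1959864.68 = 1649420.06.
At (534507, 5430471): z = 310934.2 − 1959701.2 + 1649420.06 = 653.0 m.

653.0 m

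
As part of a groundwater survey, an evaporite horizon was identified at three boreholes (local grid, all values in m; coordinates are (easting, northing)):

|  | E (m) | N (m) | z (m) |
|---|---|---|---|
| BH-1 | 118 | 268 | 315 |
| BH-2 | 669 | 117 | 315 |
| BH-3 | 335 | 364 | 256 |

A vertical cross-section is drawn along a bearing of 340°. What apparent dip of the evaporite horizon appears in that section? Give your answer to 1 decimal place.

Two edge vectors: BH-1→BH-2 = (551, -151, 0), BH-1→BH-3 = (217, 96, -59).
Normal n = (BH-1→BH-2) × (BH-1→BH-3) = (8909, 32509, 85663).
So ∂z/∂E = −n_x/n_z = −0.10400 and ∂z/∂N = −n_y/n_z = −0.37950.
Unit vector along 340° is (sin 340°, cos 340°) = (-0.3420, 0.9397).
Slope in that direction = a·(-0.3420) + b·(0.9397) = −0.32104.
Apparent dip = arctan|0.32104| = 17.8° (true dip is 21.5°, so apparent ≤ true as expected).

17.8°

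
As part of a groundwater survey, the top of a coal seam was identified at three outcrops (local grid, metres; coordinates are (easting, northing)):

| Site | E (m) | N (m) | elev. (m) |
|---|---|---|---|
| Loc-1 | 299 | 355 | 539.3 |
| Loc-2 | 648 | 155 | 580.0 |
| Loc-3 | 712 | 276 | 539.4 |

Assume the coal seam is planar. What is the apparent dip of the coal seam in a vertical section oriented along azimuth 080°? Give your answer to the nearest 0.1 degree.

Let the plane be z = a·E + b·N + c.
Loc-2−Loc-1: 349a − 200b = 40.7;  Loc-3−Loc-1: 413a − 79b = 0.1.
Solving gives a = −0.05807, b = −0.30482.
Unit vector along 080° is (sin 80°, cos 80°) = (0.9848, 0.1736).
Slope in that direction = a·(0.9848) + b·(0.1736) = −0.11012.
Apparent dip = arctan|0.11012| = 6.3° (true dip is 17.2°, so apparent ≤ true as expected).

6.3°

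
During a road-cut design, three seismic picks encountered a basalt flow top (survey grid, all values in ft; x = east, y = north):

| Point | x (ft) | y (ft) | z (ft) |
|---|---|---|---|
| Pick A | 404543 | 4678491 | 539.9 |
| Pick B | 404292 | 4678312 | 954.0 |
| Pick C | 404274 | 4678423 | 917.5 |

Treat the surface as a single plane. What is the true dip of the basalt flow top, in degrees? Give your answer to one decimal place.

Two edge vectors: Pick A→Pick B = (-251, -179, 414.1), Pick A→Pick C = (-269, -68, 377.6).
Normal n = (Pick A→Pick B) × (Pick A→Pick C) = (-39431.6, -16615.3, -31083).
So ∂z/∂x = −n_x/n_z = −1.26859 and ∂z/∂y = −n_y/n_z = −0.53455.
Gradient magnitude |∇z| = √(a² + b²) = √(1.60932 + 0.28574) = 1.37661.
True dip = arctan(1.37661) = 54.0°, dipping toward ENE (azimuth ≈ 067°).

54.0°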